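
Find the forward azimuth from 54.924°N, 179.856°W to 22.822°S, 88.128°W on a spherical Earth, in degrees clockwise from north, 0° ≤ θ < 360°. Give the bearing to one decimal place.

102.3°

Δλ = -88.128 − -179.856 = 91.728°.
θ = atan2( sin Δλ · cos φ₂ , cos φ₁ · sin φ₂ − sin φ₁ · cos φ₂ · cos Δλ )
  = atan2(0.92130, -0.20015) = 102.257° → normalised to [0°, 360°): 102.257°.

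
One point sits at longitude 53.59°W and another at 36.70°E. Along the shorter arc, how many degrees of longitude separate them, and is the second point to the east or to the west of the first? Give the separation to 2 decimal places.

90.29° east

Raw difference: 36.70 − -53.59 = 90.29°.
Normalise into (−180°, 180°]: 90.29° stays 90.29°.
Positive ⇒ the second point lies to the east; separation 90.29°.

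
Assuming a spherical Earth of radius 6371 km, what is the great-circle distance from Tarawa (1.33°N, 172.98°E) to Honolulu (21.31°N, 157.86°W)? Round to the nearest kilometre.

Δλ = -157.86 − 172.98 = -330.84°; wrapped into (−180°, 180°]: 29.16°.
Δφ = 21.31 − 1.33 = 19.98°.
a = sin²(Δφ/2) + cos φ₁ · cos φ₂ · sin²(Δλ/2) = 0.089114.
c = 2·atan2(√a, √(1−a)) = 0.60628 rad → d = 6371·c ≈ 3862.63 km.

3863 km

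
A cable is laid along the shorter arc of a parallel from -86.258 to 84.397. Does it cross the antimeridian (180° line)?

Signed shortest Δλ = ((84.397 − -86.258 + 180) mod 360) − 180 = 170.655°.
Going east by 170.655° from -86.258° reaches +84.397° without touching 180°.

No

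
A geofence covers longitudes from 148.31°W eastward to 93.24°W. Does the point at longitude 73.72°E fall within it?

No

Band width going east from -148.31° to -93.24°: ((-93.24 − -148.31) mod 360) = 55.07°.
Offset of +73.72° east of the west edge: ((73.72 − -148.31) mod 360) = 222.03°.
222.03° > 55.07° ⇒ outside.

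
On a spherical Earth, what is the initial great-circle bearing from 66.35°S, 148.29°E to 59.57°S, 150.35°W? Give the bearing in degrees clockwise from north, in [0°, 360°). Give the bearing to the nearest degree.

106°

Δλ = -150.35 − 148.29 = -298.64°; wrapped into (−180°, 180°]: 61.36°.
θ = atan2( sin Δλ · cos φ₂ , cos φ₁ · sin φ₂ − sin φ₁ · cos φ₂ · cos Δλ )
  = atan2(0.44452, -0.12352) = 105.529° → normalised to [0°, 360°): 105.529°.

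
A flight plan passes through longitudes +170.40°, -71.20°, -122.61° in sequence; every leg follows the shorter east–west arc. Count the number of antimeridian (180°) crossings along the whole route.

1

Leg 1: +170.40° → -71.20°, shortest Δλ = 118.4° (east) — crosses 180°.
Leg 2: -71.20° → -122.61°, shortest Δλ = -51.41° (west) — does not cross 180°.
Total crossings: 1.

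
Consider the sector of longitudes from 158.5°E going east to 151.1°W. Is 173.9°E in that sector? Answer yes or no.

Band width going east from +158.5° to -151.1°: ((-151.1 − 158.5) mod 360) = 50.4°.
Offset of +173.9° east of the west edge: ((173.9 − 158.5) mod 360) = 15.4°.
15.4° ≤ 50.4° ⇒ inside.

Yes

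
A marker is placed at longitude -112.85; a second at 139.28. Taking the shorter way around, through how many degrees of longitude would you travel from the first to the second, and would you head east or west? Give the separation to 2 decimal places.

Raw difference: 139.28 − -112.85 = 252.13°.
Normalise into (−180°, 180°]: 252.13° − 360° = -107.87°.
Negative ⇒ the second point lies to the west; separation 107.87°.

107.87° west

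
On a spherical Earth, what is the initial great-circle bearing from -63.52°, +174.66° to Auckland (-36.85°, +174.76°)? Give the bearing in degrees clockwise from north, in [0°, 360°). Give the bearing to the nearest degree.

0°

Δλ = 174.76 − 174.66 = 0.10°.
θ = atan2( sin Δλ · cos φ₂ , cos φ₁ · sin φ₂ − sin φ₁ · cos φ₂ · cos Δλ )
  = atan2(0.00140, 0.44885) = 0.178° → normalised to [0°, 360°): 0.178°.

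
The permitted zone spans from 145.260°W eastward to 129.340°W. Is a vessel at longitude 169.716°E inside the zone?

Band width going east from -145.260° to -129.340°: ((-129.340 − -145.260) mod 360) = 15.920°.
Offset of +169.716° east of the west edge: ((169.716 − -145.260) mod 360) = 314.976°.
314.976° > 15.920° ⇒ outside.

No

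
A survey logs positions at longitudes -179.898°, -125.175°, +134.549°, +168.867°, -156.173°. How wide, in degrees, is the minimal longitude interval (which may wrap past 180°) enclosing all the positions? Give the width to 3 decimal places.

100.276°

Sort the longitudes: -179.898°, -156.173°, -125.175°, +134.549°, +168.867°.
Eastward gaps between consecutive values (wrapping around): 23.725°, 30.998°, 259.724°, 34.318°, 11.235°.
Largest gap = 259.724° ⇒ minimal covering band is its complement: 360° − 259.724° = 100.276°.
Band runs from +134.549° eastward to -125.175°, crossing the antimeridian.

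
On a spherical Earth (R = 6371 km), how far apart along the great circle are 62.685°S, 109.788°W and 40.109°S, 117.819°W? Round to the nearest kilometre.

Δλ = -117.819 − -109.788 = -8.031°.
Δφ = -40.109 − -62.685 = 22.576°.
a = sin²(Δφ/2) + cos φ₁ · cos φ₂ · sin²(Δλ/2) = 0.040035.
c = 2·atan2(√a, √(1−a)) = 0.40290 rad → d = 6371·c ≈ 2566.86 km.

2567 km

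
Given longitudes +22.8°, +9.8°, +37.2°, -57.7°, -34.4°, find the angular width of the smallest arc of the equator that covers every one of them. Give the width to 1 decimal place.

94.9°

Sort the longitudes: -57.7°, -34.4°, +9.8°, +22.8°, +37.2°.
Eastward gaps between consecutive values (wrapping around): 23.3°, 44.2°, 13.0°, 14.4°, 265.1°.
Largest gap = 265.1° ⇒ minimal covering band is its complement: 360° − 265.1° = 94.9°.
Band runs from -57.7° eastward to +37.2°.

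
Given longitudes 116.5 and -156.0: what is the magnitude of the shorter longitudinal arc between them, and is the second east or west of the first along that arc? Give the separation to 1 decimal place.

87.5° east

Raw difference: -156.0 − 116.5 = -272.5°.
Normalise into (−180°, 180°]: -272.5° + 360° = 87.5°.
Positive ⇒ the second point lies to the east; separation 87.5°.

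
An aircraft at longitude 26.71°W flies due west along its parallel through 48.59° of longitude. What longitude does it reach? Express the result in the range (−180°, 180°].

Start at -26.71°; shift −48.59° → -75.30°.
-75.30° already lies in (−180°, 180°].

75.30°W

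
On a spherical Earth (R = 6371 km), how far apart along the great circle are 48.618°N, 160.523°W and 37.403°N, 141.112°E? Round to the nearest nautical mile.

Δλ = 141.112 − -160.523 = 301.635°; wrapped into (−180°, 180°]: -58.365°.
Δφ = 37.403 − 48.618 = -11.215°.
a = sin²(Δφ/2) + cos φ₁ · cos φ₂ · sin²(Δλ/2) = 0.134400.
c = 2·atan2(√a, √(1−a)) = 0.75072 rad → d = 6371·c ≈ 4782.82 km ≈ 2582.52 nmi.

2583 nmi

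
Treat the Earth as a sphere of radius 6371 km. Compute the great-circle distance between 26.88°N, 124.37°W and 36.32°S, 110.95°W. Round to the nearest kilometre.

Δλ = -110.95 − -124.37 = 13.42°.
Δφ = -36.32 − 26.88 = -63.20°.
a = sin²(Δφ/2) + cos φ₁ · cos φ₂ · sin²(Δλ/2) = 0.284373.
c = 2·atan2(√a, √(1−a)) = 1.12491 rad → d = 6371·c ≈ 7166.83 km.

7167 km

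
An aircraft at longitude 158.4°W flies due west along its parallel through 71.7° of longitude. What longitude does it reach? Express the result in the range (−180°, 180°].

129.9°E

Start at -158.4°; shift −71.7° → -230.1°.
-230.1° lies outside (−180°, 180°]; add 360° → +129.9°.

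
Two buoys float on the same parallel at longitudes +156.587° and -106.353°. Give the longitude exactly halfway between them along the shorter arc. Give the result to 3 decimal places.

-154.883°

Signed shortest Δλ from +156.587° to -106.353° is +97.060°.
Midpoint longitude = +156.587° + (+97.060°)/2 = +156.587° + 48.530° = +205.117°.
Normalise into (−180°, 180°]: -154.883°.
(The naïve average (+156.587 + -106.353)/2 = 25.117° is on the wrong side of the globe.)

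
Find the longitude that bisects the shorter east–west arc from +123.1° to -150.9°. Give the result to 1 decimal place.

Signed shortest Δλ from +123.1° to -150.9° is +86.0°.
Midpoint longitude = +123.1° + (+86.0°)/2 = +123.1° + 43.0° = +166.1°.
(The naïve average (+123.1 + -150.9)/2 = -13.9° is on the wrong side of the globe.)

+166.1°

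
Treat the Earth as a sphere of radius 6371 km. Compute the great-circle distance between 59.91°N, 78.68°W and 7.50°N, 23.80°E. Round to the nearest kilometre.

9972 km

Δλ = 23.80 − -78.68 = 102.48°.
Δφ = 7.50 − 59.91 = -52.41°.
a = sin²(Δφ/2) + cos φ₁ · cos φ₂ · sin²(Δλ/2) = 0.497240.
c = 2·atan2(√a, √(1−a)) = 1.56528 rad → d = 6371·c ≈ 9972.38 km.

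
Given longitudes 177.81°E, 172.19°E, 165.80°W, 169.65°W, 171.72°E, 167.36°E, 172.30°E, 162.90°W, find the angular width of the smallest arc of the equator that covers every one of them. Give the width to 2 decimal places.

29.74°

Sort the longitudes: -169.65°, -165.80°, -162.90°, +167.36°, +171.72°, +172.19°, +172.30°, +177.81°.
Eastward gaps between consecutive values (wrapping around): 3.85°, 2.90°, 330.26°, 4.36°, 0.47°, 0.11°, 5.51°, 12.54°.
Largest gap = 330.26° ⇒ minimal covering band is its complement: 360° − 330.26° = 29.74°.
Band runs from +167.36° eastward to -162.90°, crossing the antimeridian.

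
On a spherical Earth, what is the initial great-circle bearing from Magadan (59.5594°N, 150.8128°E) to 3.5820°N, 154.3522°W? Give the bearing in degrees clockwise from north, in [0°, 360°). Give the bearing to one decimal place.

119.6°

Δλ = -154.3522 − 150.8128 = -305.1650°; wrapped into (−180°, 180°]: 54.8350°.
θ = atan2( sin Δλ · cos φ₂ , cos φ₁ · sin φ₂ − sin φ₁ · cos φ₂ · cos Δλ )
  = atan2(0.81590, -0.46392) = 119.623° → normalised to [0°, 360°): 119.623°.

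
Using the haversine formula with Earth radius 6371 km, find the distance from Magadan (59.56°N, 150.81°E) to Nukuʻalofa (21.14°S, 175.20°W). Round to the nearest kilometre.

9492 km

Δλ = -175.20 − 150.81 = -326.01°; wrapped into (−180°, 180°]: 33.99°.
Δφ = -21.14 − 59.56 = -80.70°.
a = sin²(Δφ/2) + cos φ₁ · cos φ₂ · sin²(Δλ/2) = 0.459568.
c = 2·atan2(√a, √(1−a)) = 1.48984 rad → d = 6371·c ≈ 9491.80 km.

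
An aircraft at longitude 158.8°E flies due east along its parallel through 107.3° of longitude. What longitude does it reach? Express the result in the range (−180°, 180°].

93.9°W

Start at +158.8°; shift +107.3° → +266.1°.
+266.1° lies outside (−180°, 180°]; subtract 360° → -93.9°.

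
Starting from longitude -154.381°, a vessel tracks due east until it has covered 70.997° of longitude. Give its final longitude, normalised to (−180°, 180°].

Start at -154.381°; shift +70.997° → -83.384°.
-83.384° already lies in (−180°, 180°].

-83.384°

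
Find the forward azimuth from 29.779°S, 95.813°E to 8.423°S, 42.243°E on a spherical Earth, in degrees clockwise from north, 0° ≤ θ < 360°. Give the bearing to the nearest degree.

Δλ = 42.243 − 95.813 = -53.570°.
θ = atan2( sin Δλ · cos φ₂ , cos φ₁ · sin φ₂ − sin φ₁ · cos φ₂ · cos Δλ )
  = atan2(-0.79590, 0.16462) = -78.314° → normalised to [0°, 360°): 281.686°.

282°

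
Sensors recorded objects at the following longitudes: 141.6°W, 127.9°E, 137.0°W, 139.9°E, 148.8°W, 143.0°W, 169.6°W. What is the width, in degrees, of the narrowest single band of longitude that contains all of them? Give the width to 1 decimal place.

Sort the longitudes: -169.6°, -148.8°, -143.0°, -141.6°, -137.0°, +127.9°, +139.9°.
Eastward gaps between consecutive values (wrapping around): 20.8°, 5.8°, 1.4°, 4.6°, 264.9°, 12.0°, 50.5°.
Largest gap = 264.9° ⇒ minimal covering band is its complement: 360° − 264.9° = 95.1°.
Band runs from +127.9° eastward to -137.0°, crossing the antimeridian.

95.1°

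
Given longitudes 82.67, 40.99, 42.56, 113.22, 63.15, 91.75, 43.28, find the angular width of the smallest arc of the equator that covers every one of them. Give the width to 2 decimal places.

Sort the longitudes: +40.99°, +42.56°, +43.28°, +63.15°, +82.67°, +91.75°, +113.22°.
Eastward gaps between consecutive values (wrapping around): 1.57°, 0.72°, 19.87°, 19.52°, 9.08°, 21.47°, 287.77°.
Largest gap = 287.77° ⇒ minimal covering band is its complement: 360° − 287.77° = 72.23°.
Band runs from +40.99° eastward to +113.22°.

72.23°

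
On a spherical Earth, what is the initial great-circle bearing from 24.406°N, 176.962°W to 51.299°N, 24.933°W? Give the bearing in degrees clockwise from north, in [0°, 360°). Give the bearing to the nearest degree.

17°

Δλ = -24.933 − -176.962 = 152.029°.
θ = atan2( sin Δλ · cos φ₂ , cos φ₁ · sin φ₂ − sin φ₁ · cos φ₂ · cos Δλ )
  = atan2(0.29326, 0.93886) = 17.347° → normalised to [0°, 360°): 17.347°.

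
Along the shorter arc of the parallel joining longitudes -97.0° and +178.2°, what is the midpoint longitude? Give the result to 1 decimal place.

Signed shortest Δλ from -97.0° to +178.2° is -84.8°.
Midpoint longitude = -97.0° + (-84.8°)/2 = -97.0° − 42.4° = -139.4°.
(The naïve average (-97.0 + +178.2)/2 = 40.6° is on the wrong side of the globe.)

-139.4°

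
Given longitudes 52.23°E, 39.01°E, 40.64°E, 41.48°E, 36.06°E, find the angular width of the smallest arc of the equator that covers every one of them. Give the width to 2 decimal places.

16.17°

Sort the longitudes: +36.06°, +39.01°, +40.64°, +41.48°, +52.23°.
Eastward gaps between consecutive values (wrapping around): 2.95°, 1.63°, 0.84°, 10.75°, 343.83°.
Largest gap = 343.83° ⇒ minimal covering band is its complement: 360° − 343.83° = 16.17°.
Band runs from +36.06° eastward to +52.23°.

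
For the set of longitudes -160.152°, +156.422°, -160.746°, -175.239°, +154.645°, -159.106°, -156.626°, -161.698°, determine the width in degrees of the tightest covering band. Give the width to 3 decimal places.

48.729°

Sort the longitudes: -175.239°, -161.698°, -160.746°, -160.152°, -159.106°, -156.626°, +154.645°, +156.422°.
Eastward gaps between consecutive values (wrapping around): 13.541°, 0.952°, 0.594°, 1.046°, 2.480°, 311.271°, 1.777°, 28.339°.
Largest gap = 311.271° ⇒ minimal covering band is its complement: 360° − 311.271° = 48.729°.
Band runs from +154.645° eastward to -156.626°, crossing the antimeridian.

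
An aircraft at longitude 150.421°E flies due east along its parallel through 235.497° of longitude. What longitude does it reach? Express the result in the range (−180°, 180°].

25.918°E

Start at +150.421°; shift +235.497° → +385.918°.
+385.918° lies outside (−180°, 180°]; subtract 360° → +25.918°.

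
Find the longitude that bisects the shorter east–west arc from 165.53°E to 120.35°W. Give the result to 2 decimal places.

157.41°W

Signed shortest Δλ from +165.53° to -120.35° is +74.12°.
Midpoint longitude = +165.53° + (+74.12°)/2 = +165.53° + 37.06° = +202.59°.
Normalise into (−180°, 180°]: -157.41°.
(The naïve average (+165.53 + -120.35)/2 = 22.59° is on the wrong side of the globe.)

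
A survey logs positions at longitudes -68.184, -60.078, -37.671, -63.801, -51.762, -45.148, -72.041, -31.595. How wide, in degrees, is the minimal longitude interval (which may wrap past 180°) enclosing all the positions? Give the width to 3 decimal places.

40.446°

Sort the longitudes: -72.041°, -68.184°, -63.801°, -60.078°, -51.762°, -45.148°, -37.671°, -31.595°.
Eastward gaps between consecutive values (wrapping around): 3.857°, 4.383°, 3.723°, 8.316°, 6.614°, 7.477°, 6.076°, 319.554°.
Largest gap = 319.554° ⇒ minimal covering band is its complement: 360° − 319.554° = 40.446°.
Band runs from -72.041° eastward to -31.595°.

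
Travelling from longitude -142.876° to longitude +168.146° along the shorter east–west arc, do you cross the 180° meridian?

Naïve |168.146 − -142.876| = 311.022° > 180°, so the shorter arc goes the other way round — across 180°.
Signed shortest Δλ = ((168.146 − -142.876 + 180) mod 360) − 180 = -48.978°.
Going west by 48.978° from -142.876° passes through 180° before reaching +168.146°.

Yes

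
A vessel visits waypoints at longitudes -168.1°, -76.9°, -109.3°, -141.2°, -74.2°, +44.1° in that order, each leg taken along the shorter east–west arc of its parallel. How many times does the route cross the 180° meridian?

0

Leg 1: -168.1° → -76.9°, shortest Δλ = 91.2° (east) — does not cross 180°.
Leg 2: -76.9° → -109.3°, shortest Δλ = -32.4° (west) — does not cross 180°.
Leg 3: -109.3° → -141.2°, shortest Δλ = -31.9° (west) — does not cross 180°.
Leg 4: -141.2° → -74.2°, shortest Δλ = 67.0° (east) — does not cross 180°.
Leg 5: -74.2° → +44.1°, shortest Δλ = 118.3° (east) — does not cross 180°.
Total crossings: 0.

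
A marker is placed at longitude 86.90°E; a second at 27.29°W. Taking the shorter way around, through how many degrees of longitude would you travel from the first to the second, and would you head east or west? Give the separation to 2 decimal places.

Raw difference: -27.29 − 86.90 = -114.19°.
Normalise into (−180°, 180°]: -114.19° stays -114.19°.
Negative ⇒ the second point lies to the west; separation 114.19°.

114.19° west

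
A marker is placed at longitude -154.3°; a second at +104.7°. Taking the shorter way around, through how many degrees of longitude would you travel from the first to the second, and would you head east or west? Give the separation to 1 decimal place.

101.0° west

Raw difference: 104.7 − -154.3 = 259.0°.
Normalise into (−180°, 180°]: 259.0° − 360° = -101.0°.
Negative ⇒ the second point lies to the west; separation 101.0°.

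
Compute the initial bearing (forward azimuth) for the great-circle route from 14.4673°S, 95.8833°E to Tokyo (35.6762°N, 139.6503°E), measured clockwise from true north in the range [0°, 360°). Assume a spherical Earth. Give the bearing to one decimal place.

Δλ = 139.6503 − 95.8833 = 43.7670°.
θ = atan2( sin Δλ · cos φ₂ , cos φ₁ · sin φ₂ − sin φ₁ · cos φ₂ · cos Δλ )
  = atan2(0.56191, 0.71127) = 38.309° → normalised to [0°, 360°): 38.309°.

38.3°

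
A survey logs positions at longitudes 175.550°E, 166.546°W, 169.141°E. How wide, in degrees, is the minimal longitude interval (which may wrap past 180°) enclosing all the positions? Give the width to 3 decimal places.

Sort the longitudes: -166.546°, +169.141°, +175.550°.
Eastward gaps between consecutive values (wrapping around): 335.687°, 6.409°, 17.904°.
Largest gap = 335.687° ⇒ minimal covering band is its complement: 360° − 335.687° = 24.313°.
Band runs from +169.141° eastward to -166.546°, crossing the antimeridian.

24.313°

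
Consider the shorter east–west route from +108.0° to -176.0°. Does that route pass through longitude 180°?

Naïve |-176.0 − 108.0| = 284.0° > 180°, so the shorter arc goes the other way round — across 180°.
Signed shortest Δλ = ((-176.0 − 108.0 + 180) mod 360) − 180 = 76.0°.
Going east by 76.0° from +108.0° passes through 180° before reaching -176.0°.

Yes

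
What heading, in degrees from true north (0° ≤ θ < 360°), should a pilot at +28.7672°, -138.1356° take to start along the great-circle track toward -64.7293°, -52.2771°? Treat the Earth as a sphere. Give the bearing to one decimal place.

Δλ = -52.2771 − -138.1356 = 85.8585°.
θ = atan2( sin Δλ · cos φ₂ , cos φ₁ · sin φ₂ − sin φ₁ · cos φ₂ · cos Δλ )
  = atan2(0.42578, -0.80753) = 152.199° → normalised to [0°, 360°): 152.199°.

152.2°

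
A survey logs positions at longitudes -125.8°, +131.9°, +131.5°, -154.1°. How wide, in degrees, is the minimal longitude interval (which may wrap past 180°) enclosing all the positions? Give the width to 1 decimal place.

Sort the longitudes: -154.1°, -125.8°, +131.5°, +131.9°.
Eastward gaps between consecutive values (wrapping around): 28.3°, 257.3°, 0.4°, 74.0°.
Largest gap = 257.3° ⇒ minimal covering band is its complement: 360° − 257.3° = 102.7°.
Band runs from +131.5° eastward to -125.8°, crossing the antimeridian.

102.7°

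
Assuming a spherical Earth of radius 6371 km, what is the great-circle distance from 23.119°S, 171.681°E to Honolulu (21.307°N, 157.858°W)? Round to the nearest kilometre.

Δλ = -157.858 − 171.681 = -329.539°; wrapped into (−180°, 180°]: 30.461°.
Δφ = 21.307 − -23.119 = 44.426°.
a = sin²(Δφ/2) + cos φ₁ · cos φ₂ · sin²(Δλ/2) = 0.202054.
c = 2·atan2(√a, √(1−a)) = 0.93242 rad → d = 6371·c ≈ 5940.46 km.

5940 km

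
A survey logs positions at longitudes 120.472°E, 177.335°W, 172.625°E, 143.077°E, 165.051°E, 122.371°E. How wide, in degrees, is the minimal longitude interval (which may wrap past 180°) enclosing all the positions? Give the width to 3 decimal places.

Sort the longitudes: -177.335°, +120.472°, +122.371°, +143.077°, +165.051°, +172.625°.
Eastward gaps between consecutive values (wrapping around): 297.807°, 1.899°, 20.706°, 21.974°, 7.574°, 10.040°.
Largest gap = 297.807° ⇒ minimal covering band is its complement: 360° − 297.807° = 62.193°.
Band runs from +120.472° eastward to -177.335°, crossing the antimeridian.

62.193°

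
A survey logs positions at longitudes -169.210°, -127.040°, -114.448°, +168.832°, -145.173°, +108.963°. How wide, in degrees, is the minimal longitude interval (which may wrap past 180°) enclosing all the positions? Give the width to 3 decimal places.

136.589°

Sort the longitudes: -169.210°, -145.173°, -127.040°, -114.448°, +108.963°, +168.832°.
Eastward gaps between consecutive values (wrapping around): 24.037°, 18.133°, 12.592°, 223.411°, 59.869°, 21.958°.
Largest gap = 223.411° ⇒ minimal covering band is its complement: 360° − 223.411° = 136.589°.
Band runs from +108.963° eastward to -114.448°, crossing the antimeridian.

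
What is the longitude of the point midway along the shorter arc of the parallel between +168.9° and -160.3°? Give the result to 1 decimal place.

Signed shortest Δλ from +168.9° to -160.3° is +30.8°.
Midpoint longitude = +168.9° + (+30.8°)/2 = +168.9° + 15.4° = +184.3°.
Normalise into (−180°, 180°]: -175.7°.
(The naïve average (+168.9 + -160.3)/2 = 4.3° is on the wrong side of the globe.)

-175.7°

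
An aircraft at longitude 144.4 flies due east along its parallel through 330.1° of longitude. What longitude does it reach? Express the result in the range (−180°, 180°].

Start at +144.4°; shift +330.1° → +474.5°.
+474.5° lies outside (−180°, 180°]; subtract 360° → +114.5°.

+114.5°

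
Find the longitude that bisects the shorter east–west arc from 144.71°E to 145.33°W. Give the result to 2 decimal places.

179.69°E

Signed shortest Δλ from +144.71° to -145.33° is +69.96°.
Midpoint longitude = +144.71° + (+69.96°)/2 = +144.71° + 34.98° = +179.69°.
(The naïve average (+144.71 + -145.33)/2 = -0.31° is on the wrong side of the globe.)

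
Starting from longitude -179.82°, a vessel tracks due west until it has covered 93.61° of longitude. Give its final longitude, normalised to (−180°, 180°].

+86.57°

Start at -179.82°; shift −93.61° → -273.43°.
-273.43° lies outside (−180°, 180°]; add 360° → +86.57°.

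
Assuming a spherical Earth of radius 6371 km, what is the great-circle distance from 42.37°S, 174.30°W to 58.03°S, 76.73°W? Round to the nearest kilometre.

6522 km

Δλ = -76.73 − -174.30 = 97.57°.
Δφ = -58.03 − -42.37 = -15.66°.
a = sin²(Δφ/2) + cos φ₁ · cos φ₂ · sin²(Δλ/2) = 0.239917.
c = 2·atan2(√a, √(1−a)) = 1.02375 rad → d = 6371·c ≈ 6522.31 km.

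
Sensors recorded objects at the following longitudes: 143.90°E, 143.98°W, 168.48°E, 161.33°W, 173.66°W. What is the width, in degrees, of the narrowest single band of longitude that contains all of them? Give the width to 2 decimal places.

Sort the longitudes: -173.66°, -161.33°, -143.98°, +143.90°, +168.48°.
Eastward gaps between consecutive values (wrapping around): 12.33°, 17.35°, 287.88°, 24.58°, 17.86°.
Largest gap = 287.88° ⇒ minimal covering band is its complement: 360° − 287.88° = 72.12°.
Band runs from +143.90° eastward to -143.98°, crossing the antimeridian.

72.12°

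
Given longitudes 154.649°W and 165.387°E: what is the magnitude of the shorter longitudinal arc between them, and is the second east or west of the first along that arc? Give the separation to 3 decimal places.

39.964° west

Raw difference: 165.387 − -154.649 = 320.036°.
Normalise into (−180°, 180°]: 320.036° − 360° = -39.964°.
Negative ⇒ the second point lies to the west; separation 39.964°.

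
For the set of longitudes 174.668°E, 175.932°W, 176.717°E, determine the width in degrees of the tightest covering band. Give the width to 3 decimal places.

9.400°

Sort the longitudes: -175.932°, +174.668°, +176.717°.
Eastward gaps between consecutive values (wrapping around): 350.600°, 2.049°, 7.351°.
Largest gap = 350.600° ⇒ minimal covering band is its complement: 360° − 350.600° = 9.400°.
Band runs from +174.668° eastward to -175.932°, crossing the antimeridian.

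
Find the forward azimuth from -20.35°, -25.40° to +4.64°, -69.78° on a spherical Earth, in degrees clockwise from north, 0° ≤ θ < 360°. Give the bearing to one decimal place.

Δλ = -69.78 − -25.40 = -44.38°.
θ = atan2( sin Δλ · cos φ₂ , cos φ₁ · sin φ₂ − sin φ₁ · cos φ₂ · cos Δλ )
  = atan2(-0.69712, 0.32358) = -65.101° → normalised to [0°, 360°): 294.899°.

294.9°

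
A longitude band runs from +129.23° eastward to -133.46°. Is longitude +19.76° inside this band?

Band width going east from +129.23° to -133.46°: ((-133.46 − 129.23) mod 360) = 97.31°.
Offset of +19.76° east of the west edge: ((19.76 − 129.23) mod 360) = 250.53°.
250.53° > 97.31° ⇒ outside.

No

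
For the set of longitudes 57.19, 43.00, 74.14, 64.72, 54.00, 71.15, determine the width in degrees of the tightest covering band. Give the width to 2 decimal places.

31.14°

Sort the longitudes: +43.00°, +54.00°, +57.19°, +64.72°, +71.15°, +74.14°.
Eastward gaps between consecutive values (wrapping around): 11.00°, 3.19°, 7.53°, 6.43°, 2.99°, 328.86°.
Largest gap = 328.86° ⇒ minimal covering band is its complement: 360° − 328.86° = 31.14°.
Band runs from +43.00° eastward to +74.14°.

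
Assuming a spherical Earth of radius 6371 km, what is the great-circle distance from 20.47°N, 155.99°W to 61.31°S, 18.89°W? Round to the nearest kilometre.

Δλ = -18.89 − -155.99 = 137.10°.
Δφ = -61.31 − 20.47 = -81.78°.
a = sin²(Δφ/2) + cos φ₁ · cos φ₂ · sin²(Δλ/2) = 0.818124.
c = 2·atan2(√a, √(1−a)) = 2.26042 rad → d = 6371·c ≈ 14401.15 km.

14401 km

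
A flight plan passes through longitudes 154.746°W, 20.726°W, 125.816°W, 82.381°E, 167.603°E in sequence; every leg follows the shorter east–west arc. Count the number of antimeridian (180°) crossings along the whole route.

Leg 1: -154.746° → -20.726°, shortest Δλ = 134.02° (east) — does not cross 180°.
Leg 2: -20.726° → -125.816°, shortest Δλ = -105.09° (west) — does not cross 180°.
Leg 3: -125.816° → +82.381°, shortest Δλ = -151.803° (west) — crosses 180°.
Leg 4: +82.381° → +167.603°, shortest Δλ = 85.222° (east) — does not cross 180°.
Total crossings: 1.

1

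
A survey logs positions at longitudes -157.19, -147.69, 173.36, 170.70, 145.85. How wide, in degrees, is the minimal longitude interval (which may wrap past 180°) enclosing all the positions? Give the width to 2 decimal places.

66.46°

Sort the longitudes: -157.19°, -147.69°, +145.85°, +170.70°, +173.36°.
Eastward gaps between consecutive values (wrapping around): 9.50°, 293.54°, 24.85°, 2.66°, 29.45°.
Largest gap = 293.54° ⇒ minimal covering band is its complement: 360° − 293.54° = 66.46°.
Band runs from +145.85° eastward to -147.69°, crossing the antimeridian.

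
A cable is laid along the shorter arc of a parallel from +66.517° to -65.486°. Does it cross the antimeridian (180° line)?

No

Signed shortest Δλ = ((-65.486 − 66.517 + 180) mod 360) − 180 = -132.003°.
Going west by 132.003° from +66.517° reaches -65.486° without touching 180°.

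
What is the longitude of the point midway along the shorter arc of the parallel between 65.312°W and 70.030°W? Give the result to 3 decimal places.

Signed shortest Δλ from -65.312° to -70.030° is -4.718°.
Midpoint longitude = -65.312° + (-4.718°)/2 = -65.312° − 2.359° = -67.671°.

67.671°W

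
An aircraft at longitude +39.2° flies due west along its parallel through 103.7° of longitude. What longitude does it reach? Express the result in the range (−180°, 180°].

Start at +39.2°; shift −103.7° → -64.5°.
-64.5° already lies in (−180°, 180°].

-64.5°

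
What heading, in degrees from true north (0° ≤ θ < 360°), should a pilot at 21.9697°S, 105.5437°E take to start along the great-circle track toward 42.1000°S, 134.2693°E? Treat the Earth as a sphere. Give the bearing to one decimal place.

136.7°

Δλ = 134.2693 − 105.5437 = 28.7256°.
θ = atan2( sin Δλ · cos φ₂ , cos φ₁ · sin φ₂ − sin φ₁ · cos φ₂ · cos Δλ )
  = atan2(0.35660, -0.37832) = 136.692° → normalised to [0°, 360°): 136.692°.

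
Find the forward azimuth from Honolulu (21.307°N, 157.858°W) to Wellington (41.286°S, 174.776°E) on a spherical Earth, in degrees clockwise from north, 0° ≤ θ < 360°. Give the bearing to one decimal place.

Δλ = 174.776 − -157.858 = 332.634°; wrapped into (−180°, 180°]: -27.366°.
θ = atan2( sin Δλ · cos φ₂ , cos φ₁ · sin φ₂ − sin φ₁ · cos φ₂ · cos Δλ )
  = atan2(-0.34541, -0.85720) = -158.053° → normalised to [0°, 360°): 201.947°.

201.9°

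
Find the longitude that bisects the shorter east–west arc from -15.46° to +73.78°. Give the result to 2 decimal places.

+29.16°

Signed shortest Δλ from -15.46° to +73.78° is +89.24°.
Midpoint longitude = -15.46° + (+89.24°)/2 = -15.46° + 44.62° = +29.16°.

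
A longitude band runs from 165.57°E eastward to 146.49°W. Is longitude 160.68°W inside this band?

Band width going east from +165.57° to -146.49°: ((-146.49 − 165.57) mod 360) = 47.94°.
Offset of -160.68° east of the west edge: ((-160.68 − 165.57) mod 360) = 33.75°.
33.75° ≤ 47.94° ⇒ inside.

Yes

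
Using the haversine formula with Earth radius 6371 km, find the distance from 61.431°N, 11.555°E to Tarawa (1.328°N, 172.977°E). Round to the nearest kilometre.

12859 km

Δλ = 172.977 − 11.555 = 161.422°.
Δφ = 1.328 − 61.431 = -60.103°.
a = sin²(Δφ/2) + cos φ₁ · cos φ₂ · sin²(Δλ/2) = 0.716411.
c = 2·atan2(√a, √(1−a)) = 2.01842 rad → d = 6371·c ≈ 12859.33 km.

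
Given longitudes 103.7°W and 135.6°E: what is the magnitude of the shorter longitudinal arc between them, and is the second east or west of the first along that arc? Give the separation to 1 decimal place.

Raw difference: 135.6 − -103.7 = 239.3°.
Normalise into (−180°, 180°]: 239.3° − 360° = -120.7°.
Negative ⇒ the second point lies to the west; separation 120.7°.

120.7° west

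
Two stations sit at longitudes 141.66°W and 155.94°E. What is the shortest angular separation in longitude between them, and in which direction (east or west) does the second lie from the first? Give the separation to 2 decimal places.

62.40° west

Raw difference: 155.94 − -141.66 = 297.6°.
Normalise into (−180°, 180°]: 297.6° − 360° = -62.4°.
Negative ⇒ the second point lies to the west; separation 62.40°.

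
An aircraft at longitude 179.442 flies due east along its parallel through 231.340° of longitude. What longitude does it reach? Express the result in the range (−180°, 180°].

Start at +179.442°; shift +231.340° → +410.782°.
+410.782° lies outside (−180°, 180°]; subtract 360° → +50.782°.

+50.782°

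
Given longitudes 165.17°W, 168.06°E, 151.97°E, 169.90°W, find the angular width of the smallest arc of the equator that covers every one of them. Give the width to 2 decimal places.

42.86°

Sort the longitudes: -169.90°, -165.17°, +151.97°, +168.06°.
Eastward gaps between consecutive values (wrapping around): 4.73°, 317.14°, 16.09°, 22.04°.
Largest gap = 317.14° ⇒ minimal covering band is its complement: 360° − 317.14° = 42.86°.
Band runs from +151.97° eastward to -165.17°, crossing the antimeridian.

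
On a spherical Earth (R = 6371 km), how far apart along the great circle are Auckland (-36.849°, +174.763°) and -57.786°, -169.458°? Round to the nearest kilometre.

2600 km

Δλ = -169.458 − 174.763 = -344.221°; wrapped into (−180°, 180°]: 15.779°.
Δφ = -57.786 − -36.849 = -20.937°.
a = sin²(Δφ/2) + cos φ₁ · cos φ₂ · sin²(Δλ/2) = 0.041050.
c = 2·atan2(√a, √(1−a)) = 0.40804 rad → d = 6371·c ≈ 2599.64 km.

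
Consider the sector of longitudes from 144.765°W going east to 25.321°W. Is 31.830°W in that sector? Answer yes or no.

Band width going east from -144.765° to -25.321°: ((-25.321 − -144.765) mod 360) = 119.444°.
Offset of -31.830° east of the west edge: ((-31.830 − -144.765) mod 360) = 112.935°.
112.935° ≤ 119.444° ⇒ inside.

Yes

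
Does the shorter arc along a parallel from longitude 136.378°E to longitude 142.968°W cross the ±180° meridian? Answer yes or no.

Naïve |-142.968 − 136.378| = 279.346° > 180°, so the shorter arc goes the other way round — across 180°.
Signed shortest Δλ = ((-142.968 − 136.378 + 180) mod 360) − 180 = 80.654°.
Going east by 80.654° from +136.378° passes through 180° before reaching -142.968°.

Yes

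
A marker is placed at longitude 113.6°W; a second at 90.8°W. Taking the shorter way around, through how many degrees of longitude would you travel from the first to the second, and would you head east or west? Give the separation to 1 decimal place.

Raw difference: -90.8 − -113.6 = 22.8°.
Normalise into (−180°, 180°]: 22.8° stays 22.8°.
Positive ⇒ the second point lies to the east; separation 22.8°.

22.8° east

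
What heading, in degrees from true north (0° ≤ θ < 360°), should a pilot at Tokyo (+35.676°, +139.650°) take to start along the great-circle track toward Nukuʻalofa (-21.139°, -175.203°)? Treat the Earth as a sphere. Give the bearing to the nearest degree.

Δλ = -175.203 − 139.650 = -314.853°; wrapped into (−180°, 180°]: 45.147°.
θ = atan2( sin Δλ · cos φ₂ , cos φ₁ · sin φ₂ − sin φ₁ · cos φ₂ · cos Δλ )
  = atan2(0.66121, -0.67660) = 135.659° → normalised to [0°, 360°): 135.659°.

136°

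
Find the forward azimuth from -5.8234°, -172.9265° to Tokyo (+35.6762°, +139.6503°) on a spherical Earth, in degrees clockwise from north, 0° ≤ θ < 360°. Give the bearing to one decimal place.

316.8°

Δλ = 139.6503 − -172.9265 = 312.5768°; wrapped into (−180°, 180°]: -47.4232°.
θ = atan2( sin Δλ · cos φ₂ , cos φ₁ · sin φ₂ − sin φ₁ · cos φ₂ · cos Δλ )
  = atan2(-0.59817, 0.63596) = -43.246° → normalised to [0°, 360°): 316.754°.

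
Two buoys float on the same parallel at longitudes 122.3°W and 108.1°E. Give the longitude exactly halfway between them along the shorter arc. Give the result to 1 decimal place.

172.9°E

Signed shortest Δλ from -122.3° to +108.1° is -129.6°.
Midpoint longitude = -122.3° + (-129.6°)/2 = -122.3° − 64.8° = -187.1°.
Normalise into (−180°, 180°]: +172.9°.
(The naïve average (-122.3 + +108.1)/2 = -7.1° is on the wrong side of the globe.)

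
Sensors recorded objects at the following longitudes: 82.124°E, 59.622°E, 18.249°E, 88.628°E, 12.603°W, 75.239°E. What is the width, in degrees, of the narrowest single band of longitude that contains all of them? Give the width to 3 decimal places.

Sort the longitudes: -12.603°, +18.249°, +59.622°, +75.239°, +82.124°, +88.628°.
Eastward gaps between consecutive values (wrapping around): 30.852°, 41.373°, 15.617°, 6.885°, 6.504°, 258.769°.
Largest gap = 258.769° ⇒ minimal covering band is its complement: 360° − 258.769° = 101.231°.
Band runs from -12.603° eastward to +88.628°.

101.231°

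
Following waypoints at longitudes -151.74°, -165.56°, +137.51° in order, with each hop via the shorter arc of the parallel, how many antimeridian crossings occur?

Leg 1: -151.74° → -165.56°, shortest Δλ = -13.82° (west) — does not cross 180°.
Leg 2: -165.56° → +137.51°, shortest Δλ = -56.93° (west) — crosses 180°.
Total crossings: 1.

1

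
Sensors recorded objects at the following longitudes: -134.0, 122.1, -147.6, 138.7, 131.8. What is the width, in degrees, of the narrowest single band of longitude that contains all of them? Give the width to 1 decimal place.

103.9°

Sort the longitudes: -147.6°, -134.0°, +122.1°, +131.8°, +138.7°.
Eastward gaps between consecutive values (wrapping around): 13.6°, 256.1°, 9.7°, 6.9°, 73.7°.
Largest gap = 256.1° ⇒ minimal covering band is its complement: 360° − 256.1° = 103.9°.
Band runs from +122.1° eastward to -134.0°, crossing the antimeridian.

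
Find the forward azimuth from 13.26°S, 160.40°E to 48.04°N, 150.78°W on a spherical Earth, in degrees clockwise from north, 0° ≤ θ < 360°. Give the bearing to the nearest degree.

31°

Δλ = -150.78 − 160.40 = -311.18°; wrapped into (−180°, 180°]: 48.82°.
θ = atan2( sin Δλ · cos φ₂ , cos φ₁ · sin φ₂ − sin φ₁ · cos φ₂ · cos Δλ )
  = atan2(0.50323, 0.82476) = 31.389° → normalised to [0°, 360°): 31.389°.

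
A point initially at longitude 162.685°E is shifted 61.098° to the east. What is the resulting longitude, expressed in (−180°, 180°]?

Start at +162.685°; shift +61.098° → +223.783°.
+223.783° lies outside (−180°, 180°]; subtract 360° → -136.217°.

136.217°W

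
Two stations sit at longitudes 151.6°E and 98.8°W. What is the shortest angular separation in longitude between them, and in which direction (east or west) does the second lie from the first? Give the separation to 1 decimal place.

Raw difference: -98.8 − 151.6 = -250.4°.
Normalise into (−180°, 180°]: -250.4° + 360° = 109.6°.
Positive ⇒ the second point lies to the east; separation 109.6°.

109.6° east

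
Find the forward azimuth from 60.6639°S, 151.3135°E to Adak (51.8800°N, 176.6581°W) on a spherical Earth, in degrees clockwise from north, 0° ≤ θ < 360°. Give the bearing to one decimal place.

Δλ = -176.6581 − 151.3135 = -327.9716°; wrapped into (−180°, 180°]: 32.0284°.
θ = atan2( sin Δλ · cos φ₂ , cos φ₁ · sin φ₂ − sin φ₁ · cos φ₂ · cos Δλ )
  = atan2(0.32738, 0.84167) = 21.254° → normalised to [0°, 360°): 21.254°.

21.3°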